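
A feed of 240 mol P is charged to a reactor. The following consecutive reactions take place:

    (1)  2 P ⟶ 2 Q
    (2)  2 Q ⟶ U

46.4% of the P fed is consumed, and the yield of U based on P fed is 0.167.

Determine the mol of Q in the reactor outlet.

31.2 mol

Conversion of P: P consumed = 2ξ₁ = 0.464 × 240 → ξ₁ = 55.68 mol.
Yield of U: 1ξ₂ / 240 = 0.167 → ξ₂ = 40.08 mol.
Outlet amounts (n = n₀ + Σ ν·ξ):
  P: 240 − 2(55.68) = 128.6
  Q: 0 + 2(55.68) − 2(40.08) = 31.2
  U: 0 + 1(40.08) = 40.08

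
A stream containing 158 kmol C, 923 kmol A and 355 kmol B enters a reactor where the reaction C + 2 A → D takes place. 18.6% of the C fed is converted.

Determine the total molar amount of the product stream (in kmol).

C reacted = 0.186 × 158 = 29.39 kmol; ν_C = −1, so ξ = 29.39/1 = 29.39 kmol.
Outlet amounts (n = n₀ + ν ξ):
  C: 158 − 1(29.39) = 128.6
  A: 923 − 2(29.39) = 864.2
  D: 0 + 1(29.39) = 29.39
  B: 355 (inert)
Total out = 128.6 + 864.2 + 29.39 + 355 = 1377 kmol.

1380 kmol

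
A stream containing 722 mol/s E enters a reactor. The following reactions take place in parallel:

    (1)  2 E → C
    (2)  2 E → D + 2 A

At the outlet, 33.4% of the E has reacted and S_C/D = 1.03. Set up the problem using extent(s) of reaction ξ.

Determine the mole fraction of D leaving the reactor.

0.0825

Conversion of E: E consumed = 0.334 × 722 = 241.1 mol/s = 2ξ₁ + 2ξ₂.
Selectivity: 1ξ₁ / (1ξ₂) = 1.03 → ξ₁ = 1.03 ξ₂.
Substitute: (2·1.03 + 2) ξ₂ = 241.1 → ξ₂ = 59.4 mol/s, ξ₁ = 61.18 mol/s.
Outlet amounts (n = n₀ + Σ ν·ξ):
  E: 722 − 2(61.18) − 2(59.4) = 480.9
  C: 0 + 1(61.18) = 61.18
  D: 0 + 1(59.4) = 59.4
  A: 0 + 2(59.4) = 118.8
Total out = 720.2 mol/s; y_D = 59.4 / 720.2 = 0.08247.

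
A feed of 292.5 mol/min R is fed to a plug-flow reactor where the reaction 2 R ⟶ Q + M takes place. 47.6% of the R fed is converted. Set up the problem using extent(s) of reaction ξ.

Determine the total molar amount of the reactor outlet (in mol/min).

292 mol/min

R reacted = 0.476 × 292.5 = 139.2 mol/min; ν_R = −2, so ξ = 139.2/2 = 69.61 mol/min.
Outlet amounts (n = n₀ + ν ξ):
  R: 292.5 − 2(69.61) = 153.3
  Q: 0 + 1(69.61) = 69.61
  M: 0 + 1(69.61) = 69.61
Total out = 153.3 + 69.61 + 69.61 = 292.5 mol/min.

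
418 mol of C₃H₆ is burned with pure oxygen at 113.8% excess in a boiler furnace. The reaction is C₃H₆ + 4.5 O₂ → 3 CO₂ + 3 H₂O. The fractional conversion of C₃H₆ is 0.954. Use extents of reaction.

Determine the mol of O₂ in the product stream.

Stoichiometric O₂ = 4.5 × 418 = 1881 mol; O₂ fed = 1881 × 2.138 = 4022 mol.
Fuel reacted = 0.954 × 418 → ξ = 398.8 mol.
Outlet (n = n₀ + ν ξ):
  C₃H₆: 418 − 1(398.8) = 19.23
  O₂: 4022 − 4.5(398.8) = 2227
  CO₂: 0 + 3(398.8) = 1196
  H₂O: 0 + 3(398.8) = 1196

2230 mol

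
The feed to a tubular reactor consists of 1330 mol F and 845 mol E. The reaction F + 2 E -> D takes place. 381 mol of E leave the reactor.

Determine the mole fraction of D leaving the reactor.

For E: n = n₀ − 2ξ → 381 = 845 − 2ξ, giving ξ = 232 mol.
Outlet amounts (n = n₀ + ν ξ):
  F: 1330 − 1(232) = 1098
  E: 845 − 2(232) = 381
  D: 0 + 1(232) = 232
Total out = 1711 mol; y_D = 232 / 1711 = 0.1356.

0.136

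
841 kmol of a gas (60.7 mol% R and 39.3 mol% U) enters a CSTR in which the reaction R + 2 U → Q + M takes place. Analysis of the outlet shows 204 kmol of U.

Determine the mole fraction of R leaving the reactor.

0.575

For U: n = n₀ − 2ξ → 204 = 330.5 − 2ξ, giving ξ = 63.26 kmol.
Outlet amounts (n = n₀ + ν ξ):
  R: 510.5 − 1(63.26) = 447.2
  U: 330.5 − 2(63.26) = 204
  Q: 0 + 1(63.26) = 63.26
  M: 0 + 1(63.26) = 63.26
Total out = 777.7 kmol; y_R = 447.2 / 777.7 = 0.575.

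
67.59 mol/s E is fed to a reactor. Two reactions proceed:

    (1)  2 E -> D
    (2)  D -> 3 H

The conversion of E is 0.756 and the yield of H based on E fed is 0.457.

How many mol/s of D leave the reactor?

Conversion of E: E consumed = 2ξ₁ = 0.756 × 67.59 → ξ₁ = 25.55 mol/s.
Yield of H: 3ξ₂ / 67.59 = 0.457 → ξ₂ = 10.3 mol/s.
Outlet amounts (n = n₀ + Σ ν·ξ):
  E: 67.59 − 2(25.55) = 16.49
  D: 0 + 1(25.55) − 1(10.3) = 15.25
  H: 0 + 3(10.3) = 30.89

15.3 mol/s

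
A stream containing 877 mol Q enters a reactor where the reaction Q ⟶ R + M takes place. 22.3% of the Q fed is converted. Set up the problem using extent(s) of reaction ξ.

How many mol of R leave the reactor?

196 mol

Q reacted = 0.223 × 877 = 195.6 mol; ν_Q = −1, so ξ = 195.6/1 = 195.6 mol.
Outlet amounts (n = n₀ + ν ξ):
  Q: 877 − 1(195.6) = 681.4
  R: 0 + 1(195.6) = 195.6
  M: 0 + 1(195.6) = 195.6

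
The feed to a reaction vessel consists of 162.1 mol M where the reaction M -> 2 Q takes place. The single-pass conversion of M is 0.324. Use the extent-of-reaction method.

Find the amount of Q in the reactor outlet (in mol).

M reacted = 0.324 × 162.1 = 52.52 mol; ν_M = −1, so ξ = 52.52/1 = 52.52 mol.
Outlet amounts (n = n₀ + ν ξ):
  M: 162.1 − 1(52.52) = 109.6
  Q: 0 + 2(52.52) = 105

105 mol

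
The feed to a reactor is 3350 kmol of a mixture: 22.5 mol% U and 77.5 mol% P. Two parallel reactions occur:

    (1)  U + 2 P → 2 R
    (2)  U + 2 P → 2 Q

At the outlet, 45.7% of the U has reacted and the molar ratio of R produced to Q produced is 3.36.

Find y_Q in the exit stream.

0.0526

Conversion of U: U consumed = 0.457 × 753.8 = 344.5 kmol = 1ξ₁ + 1ξ₂.
Selectivity: 2ξ₁ / (2ξ₂) = 3.36 → ξ₁ = 3.36 ξ₂.
Substitute: (1·3.36 + 1) ξ₂ = 344.5 → ξ₂ = 79.01 kmol, ξ₁ = 265.5 kmol.
Outlet amounts (n = n₀ + Σ ν·ξ):
  U: 753.8 − 1(265.5) − 1(79.01) = 409.3
  P: 2596 − 2(265.5) − 2(79.01) = 1907
  R: 0 + 2(265.5) = 530.9
  Q: 0 + 2(79.01) = 158
Total out = 3006 kmol; y_Q = 158 / 3006 = 0.05257.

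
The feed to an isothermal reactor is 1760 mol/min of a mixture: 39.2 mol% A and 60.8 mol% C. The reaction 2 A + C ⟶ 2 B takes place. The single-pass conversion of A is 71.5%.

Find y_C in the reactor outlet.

0.544

A reacted = 0.715 × 689.9 = 493.3 mol/min; ν_A = −2, so ξ = 493.3/2 = 246.6 mol/min.
Outlet amounts (n = n₀ + ν ξ):
  A: 689.9 − 2(246.6) = 196.6
  C: 1070 − 1(246.6) = 823.4
  B: 0 + 2(246.6) = 493.3
Total out = 1513 mol/min; y_C = 823.4 / 1513 = 0.5441.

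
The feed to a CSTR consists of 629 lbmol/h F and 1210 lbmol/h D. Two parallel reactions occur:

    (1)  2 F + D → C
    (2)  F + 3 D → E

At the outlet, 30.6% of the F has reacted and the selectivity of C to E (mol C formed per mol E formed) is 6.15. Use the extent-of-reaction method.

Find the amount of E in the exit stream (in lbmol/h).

14.5 lbmol/h

Conversion of F: F consumed = 0.306 × 629 = 192.5 lbmol/h = 2ξ₁ + 1ξ₂.
Selectivity: 1ξ₁ / (1ξ₂) = 6.15 → ξ₁ = 6.15 ξ₂.
Substitute: (2·6.15 + 1) ξ₂ = 192.5 → ξ₂ = 14.47 lbmol/h, ξ₁ = 89 lbmol/h.
Outlet amounts (n = n₀ + Σ ν·ξ):
  F: 629 − 2(89) − 1(14.47) = 436.5
  D: 1210 − 1(89) − 3(14.47) = 1078
  C: 0 + 1(89) = 89
  E: 0 + 1(14.47) = 14.47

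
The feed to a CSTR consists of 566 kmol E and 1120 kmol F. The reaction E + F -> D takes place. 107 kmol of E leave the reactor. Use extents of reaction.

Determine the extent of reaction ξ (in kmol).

For E: n = n₀ − 1ξ → 107 = 566 − 1ξ, giving ξ = 459 kmol.
Outlet amounts (n = n₀ + ν ξ):
  E: 566 − 1(459) = 107
  F: 1120 − 1(459) = 661
  D: 0 + 1(459) = 459

ξ = 459 kmol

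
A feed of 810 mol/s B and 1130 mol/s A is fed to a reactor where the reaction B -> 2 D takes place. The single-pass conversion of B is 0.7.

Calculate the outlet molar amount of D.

1130 mol/s

B reacted = 0.7 × 810 = 567 mol/s; ν_B = −1, so ξ = 567/1 = 567 mol/s.
Outlet amounts (n = n₀ + ν ξ):
  B: 810 − 1(567) = 243
  D: 0 + 2(567) = 1134
  A: 1130 (inert)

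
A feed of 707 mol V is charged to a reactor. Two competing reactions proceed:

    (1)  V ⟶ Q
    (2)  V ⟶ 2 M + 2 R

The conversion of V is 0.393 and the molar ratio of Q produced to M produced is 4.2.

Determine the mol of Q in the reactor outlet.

248 mol

Conversion of V: V consumed = 0.393 × 707 = 277.9 mol = 1ξ₁ + 1ξ₂.
Selectivity: 1ξ₁ / (2ξ₂) = 4.2 → ξ₁ = 8.4 ξ₂.
Substitute: (1·8.4 + 1) ξ₂ = 277.9 → ξ₂ = 29.56 mol, ξ₁ = 248.3 mol.
Outlet amounts (n = n₀ + Σ ν·ξ):
  V: 707 − 1(248.3) − 1(29.56) = 429.1
  Q: 0 + 1(248.3) = 248.3
  M: 0 + 2(29.56) = 59.12
  R: 0 + 2(29.56) = 59.12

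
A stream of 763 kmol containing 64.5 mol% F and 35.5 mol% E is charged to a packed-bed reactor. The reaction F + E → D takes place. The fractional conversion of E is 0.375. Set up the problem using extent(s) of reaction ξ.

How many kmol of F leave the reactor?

391 kmol

E reacted = 0.375 × 270.9 = 101.6 kmol; ν_E = −1, so ξ = 101.6/1 = 101.6 kmol.
Outlet amounts (n = n₀ + ν ξ):
  F: 492.1 − 1(101.6) = 390.6
  E: 270.9 − 1(101.6) = 169.3
  D: 0 + 1(101.6) = 101.6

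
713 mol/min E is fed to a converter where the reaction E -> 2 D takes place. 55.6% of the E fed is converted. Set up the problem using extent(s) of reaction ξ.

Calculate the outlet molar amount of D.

E reacted = 0.556 × 713 = 396.4 mol/min; ν_E = −1, so ξ = 396.4/1 = 396.4 mol/min.
Outlet amounts (n = n₀ + ν ξ):
  E: 713 − 1(396.4) = 316.6
  D: 0 + 2(396.4) = 792.9

793 mol/min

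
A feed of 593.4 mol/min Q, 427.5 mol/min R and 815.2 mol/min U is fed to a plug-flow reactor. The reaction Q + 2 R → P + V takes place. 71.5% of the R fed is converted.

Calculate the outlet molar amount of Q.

R reacted = 0.715 × 427.5 = 305.7 mol/min; ν_R = −2, so ξ = 305.7/2 = 152.8 mol/min.
Outlet amounts (n = n₀ + ν ξ):
  Q: 593.4 − 1(152.8) = 440.6
  R: 427.5 − 2(152.8) = 121.8
  P: 0 + 1(152.8) = 152.8
  V: 0 + 1(152.8) = 152.8
  U: 815.2 (inert)

441 mol/min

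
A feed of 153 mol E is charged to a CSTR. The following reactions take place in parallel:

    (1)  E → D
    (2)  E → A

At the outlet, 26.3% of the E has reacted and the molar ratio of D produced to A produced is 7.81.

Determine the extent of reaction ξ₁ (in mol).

Conversion of E: E consumed = 0.263 × 153 = 40.24 mol = 1ξ₁ + 1ξ₂.
Selectivity: 1ξ₁ / (1ξ₂) = 7.81 → ξ₁ = 7.81 ξ₂.
Substitute: (1·7.81 + 1) ξ₂ = 40.24 → ξ₂ = 4.567 mol, ξ₁ = 35.67 mol.
Outlet amounts (n = n₀ + Σ ν·ξ):
  E: 153 − 1(35.67) − 1(4.567) = 112.8
  D: 0 + 1(35.67) = 35.67
  A: 0 + 1(4.567) = 4.567

ξ₁ = 35.7 mol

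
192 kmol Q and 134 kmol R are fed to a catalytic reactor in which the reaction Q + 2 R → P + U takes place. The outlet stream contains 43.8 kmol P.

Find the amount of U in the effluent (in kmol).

For P: n = n₀ + 1ξ → 43.8 = 0 + 1ξ, giving ξ = 43.8 kmol.
Outlet amounts (n = n₀ + ν ξ):
  Q: 192 − 1(43.8) = 148.2
  R: 134 − 2(43.8) = 46.4
  P: 0 + 1(43.8) = 43.8
  U: 0 + 1(43.8) = 43.8

43.8 kmol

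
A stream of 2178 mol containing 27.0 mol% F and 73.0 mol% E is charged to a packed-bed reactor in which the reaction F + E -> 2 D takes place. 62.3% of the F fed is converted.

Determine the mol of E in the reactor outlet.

1220 mol

F reacted = 0.623 × 588.1 = 366.4 mol; ν_F = −1, so ξ = 366.4/1 = 366.4 mol.
Outlet amounts (n = n₀ + ν ξ):
  F: 588.1 − 1(366.4) = 221.7
  E: 1590 − 1(366.4) = 1224
  D: 0 + 2(366.4) = 732.7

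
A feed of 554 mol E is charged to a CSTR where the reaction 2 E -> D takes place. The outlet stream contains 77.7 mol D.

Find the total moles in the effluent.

For D: n = n₀ + 1ξ → 77.7 = 0 + 1ξ, giving ξ = 77.7 mol.
Outlet amounts (n = n₀ + ν ξ):
  E: 554 − 2(77.7) = 398.6
  D: 0 + 1(77.7) = 77.7
Total out = 398.6 + 77.7 = 476.3 mol.

476 mol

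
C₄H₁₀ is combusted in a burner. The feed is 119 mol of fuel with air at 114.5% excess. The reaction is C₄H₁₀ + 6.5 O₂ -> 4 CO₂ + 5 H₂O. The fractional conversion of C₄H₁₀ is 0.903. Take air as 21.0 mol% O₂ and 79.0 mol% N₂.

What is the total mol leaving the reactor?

8180 mol

Stoichiometric O₂ = 6.5 × 119 = 773.5 mol; O₂ fed = 773.5 × 2.145 = 1659 mol.
N₂ fed = 1659 × 79/21 = 6242 mol.
Fuel reacted = 0.903 × 119 → ξ = 107.5 mol.
Outlet (n = n₀ + ν ξ):
  C₄H₁₀: 119 − 1(107.5) = 11.54
  O₂: 1659 − 6.5(107.5) = 960.7
  N₂: 6242 (inert)
  CO₂: 0 + 4(107.5) = 429.8
  H₂O: 0 + 5(107.5) = 537.3
Total out = 11.54 + 960.7 + 6242 + 429.8 + 537.3 = 8181 mol.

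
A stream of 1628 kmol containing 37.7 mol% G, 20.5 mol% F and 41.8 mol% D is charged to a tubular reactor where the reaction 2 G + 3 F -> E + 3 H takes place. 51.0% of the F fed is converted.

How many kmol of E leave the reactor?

56.7 kmol

F reacted = 0.51 × 333.7 = 170.2 kmol; ν_F = −3, so ξ = 170.2/3 = 56.74 kmol.
Outlet amounts (n = n₀ + ν ξ):
  G: 613.8 − 2(56.74) = 500.3
  F: 333.7 − 3(56.74) = 163.5
  E: 0 + 1(56.74) = 56.74
  H: 0 + 3(56.74) = 170.2
  D: 680.5 (inert)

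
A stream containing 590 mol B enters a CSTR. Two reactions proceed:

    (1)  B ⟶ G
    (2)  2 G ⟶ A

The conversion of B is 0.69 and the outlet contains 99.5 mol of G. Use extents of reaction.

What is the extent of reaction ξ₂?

Conversion of B: B consumed = 1ξ₁ = 0.69 × 590 → ξ₁ = 407.1 mol.
G balance: n_G = 0 + 1ξ₁ − 2ξ₂ = 99.5 → ξ₂ = (1·407.1 − 99.5)/2 = 153.8 mol.
Outlet amounts (n = n₀ + Σ ν·ξ):
  B: 590 − 1(407.1) = 182.9
  G: 0 + 1(407.1) − 2(153.8) = 99.5
  A: 0 + 1(153.8) = 153.8

ξ₂ = 154 mol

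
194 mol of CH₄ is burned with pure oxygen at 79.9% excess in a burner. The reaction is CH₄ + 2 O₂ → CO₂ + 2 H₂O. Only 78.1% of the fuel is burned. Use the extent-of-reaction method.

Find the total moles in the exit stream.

892 mol

Stoichiometric O₂ = 2 × 194 = 388 mol; O₂ fed = 388 × 1.799 = 698 mol.
Fuel reacted = 0.781 × 194 → ξ = 151.5 mol.
Outlet (n = n₀ + ν ξ):
  CH₄: 194 − 1(151.5) = 42.49
  O₂: 698 − 2(151.5) = 395
  CO₂: 0 + 1(151.5) = 151.5
  H₂O: 0 + 2(151.5) = 303
Total out = 42.49 + 395 + 151.5 + 303 = 892 mol.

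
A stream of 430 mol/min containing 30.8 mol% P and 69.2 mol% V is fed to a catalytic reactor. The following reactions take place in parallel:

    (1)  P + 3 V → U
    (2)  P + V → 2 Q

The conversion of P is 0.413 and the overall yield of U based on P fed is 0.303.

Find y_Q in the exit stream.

Yield of U: 1ξ₁ / 132.4 = 0.303 → ξ₁ = 40.13 mol/min.
Conversion of P: 1ξ₁ + 1ξ₂ = 0.413 × 132.4 = 54.7 → ξ₂ = 14.57 mol/min.
Outlet amounts (n = n₀ + Σ ν·ξ):
  P: 132.4 − 1(40.13) − 1(14.57) = 77.74
  V: 297.6 − 3(40.13) − 1(14.57) = 162.6
  U: 0 + 1(40.13) = 40.13
  Q: 0 + 2(14.57) = 29.14
Total out = 309.6 mol/min; y_Q = 29.14 / 309.6 = 0.09411.

0.0941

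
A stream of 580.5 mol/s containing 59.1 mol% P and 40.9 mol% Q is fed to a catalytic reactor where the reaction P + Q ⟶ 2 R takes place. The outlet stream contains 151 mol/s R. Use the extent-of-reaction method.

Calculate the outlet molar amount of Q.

162 mol/s

For R: n = n₀ + 2ξ → 151 = 0 + 2ξ, giving ξ = 75.5 mol/s.
Outlet amounts (n = n₀ + ν ξ):
  P: 343.1 − 1(75.5) = 267.6
  Q: 237.4 − 1(75.5) = 161.9
  R: 0 + 2(75.5) = 151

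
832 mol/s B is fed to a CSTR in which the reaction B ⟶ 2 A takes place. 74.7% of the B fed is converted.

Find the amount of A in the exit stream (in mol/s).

1240 mol/s

B reacted = 0.747 × 832 = 621.5 mol/s; ν_B = −1, so ξ = 621.5/1 = 621.5 mol/s.
Outlet amounts (n = n₀ + ν ξ):
  B: 832 − 1(621.5) = 210.5
  A: 0 + 2(621.5) = 1243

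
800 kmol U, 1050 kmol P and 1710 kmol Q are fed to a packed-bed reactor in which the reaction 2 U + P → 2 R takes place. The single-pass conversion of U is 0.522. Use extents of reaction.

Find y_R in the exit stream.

U reacted = 0.522 × 800 = 417.6 kmol; ν_U = −2, so ξ = 417.6/2 = 208.8 kmol.
Outlet amounts (n = n₀ + ν ξ):
  U: 800 − 2(208.8) = 382.4
  P: 1050 − 1(208.8) = 841.2
  R: 0 + 2(208.8) = 417.6
  Q: 1710 (inert)
Total out = 3351 kmol; y_R = 417.6 / 3351 = 0.1246.

0.125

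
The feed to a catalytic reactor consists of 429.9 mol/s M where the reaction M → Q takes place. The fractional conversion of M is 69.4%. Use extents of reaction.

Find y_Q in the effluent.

M reacted = 0.694 × 429.9 = 298.4 mol/s; ν_M = −1, so ξ = 298.4/1 = 298.4 mol/s.
Outlet amounts (n = n₀ + ν ξ):
  M: 429.9 − 1(298.4) = 131.5
  Q: 0 + 1(298.4) = 298.4
Total out = 429.9 mol/s; y_Q = 298.4 / 429.9 = 0.694.

0.694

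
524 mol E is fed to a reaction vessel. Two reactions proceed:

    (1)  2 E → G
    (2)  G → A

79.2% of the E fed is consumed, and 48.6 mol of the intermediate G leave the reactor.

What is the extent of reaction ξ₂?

Conversion of E: E consumed = 2ξ₁ = 0.792 × 524 → ξ₁ = 207.5 mol.
G balance: n_G = 0 + 1ξ₁ − 1ξ₂ = 48.6 → ξ₂ = (1·207.5 − 48.6)/1 = 158.9 mol.
Outlet amounts (n = n₀ + Σ ν·ξ):
  E: 524 − 2(207.5) = 109
  G: 0 + 1(207.5) − 1(158.9) = 48.6
  A: 0 + 1(158.9) = 158.9

ξ₂ = 159 mol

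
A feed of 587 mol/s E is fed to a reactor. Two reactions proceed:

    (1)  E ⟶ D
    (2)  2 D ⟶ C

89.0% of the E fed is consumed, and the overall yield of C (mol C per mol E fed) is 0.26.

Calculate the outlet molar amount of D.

Conversion of E: E consumed = 1ξ₁ = 0.89 × 587 → ξ₁ = 522.4 mol/s.
Yield of C: 1ξ₂ / 587 = 0.26 → ξ₂ = 152.6 mol/s.
Outlet amounts (n = n₀ + Σ ν·ξ):
  E: 587 − 1(522.4) = 64.57
  D: 0 + 1(522.4) − 2(152.6) = 217.2
  C: 0 + 1(152.6) = 152.6

217 mol/s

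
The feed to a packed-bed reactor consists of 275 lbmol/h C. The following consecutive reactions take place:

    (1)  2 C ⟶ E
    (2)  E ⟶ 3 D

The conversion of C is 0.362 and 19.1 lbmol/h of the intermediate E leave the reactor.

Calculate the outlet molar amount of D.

Conversion of C: C consumed = 2ξ₁ = 0.362 × 275 → ξ₁ = 49.77 lbmol/h.
E balance: n_E = 0 + 1ξ₁ − 1ξ₂ = 19.1 → ξ₂ = (1·49.77 − 19.1)/1 = 30.67 lbmol/h.
Outlet amounts (n = n₀ + Σ ν·ξ):
  C: 275 − 2(49.77) = 175.4
  E: 0 + 1(49.77) − 1(30.67) = 19.1
  D: 0 + 3(30.67) = 92.02

92 lbmol/h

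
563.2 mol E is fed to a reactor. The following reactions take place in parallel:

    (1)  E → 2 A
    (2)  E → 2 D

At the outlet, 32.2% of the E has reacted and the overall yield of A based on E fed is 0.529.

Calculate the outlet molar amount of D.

Yield of A: 2ξ₁ / 563.2 = 0.529 → ξ₁ = 149 mol.
Conversion of E: 1ξ₁ + 1ξ₂ = 0.322 × 563.2 = 181.4 → ξ₂ = 32.38 mol.
Outlet amounts (n = n₀ + Σ ν·ξ):
  E: 563.2 − 1(149) − 1(32.38) = 381.8
  A: 0 + 2(149) = 297.9
  D: 0 + 2(32.38) = 64.77

64.8 mol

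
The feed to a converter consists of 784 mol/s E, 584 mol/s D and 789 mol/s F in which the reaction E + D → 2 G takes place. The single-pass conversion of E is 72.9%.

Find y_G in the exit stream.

E reacted = 0.729 × 784 = 571.5 mol/s; ν_E = −1, so ξ = 571.5/1 = 571.5 mol/s.
Outlet amounts (n = n₀ + ν ξ):
  E: 784 − 1(571.5) = 212.5
  D: 584 − 1(571.5) = 12.46
  G: 0 + 2(571.5) = 1143
  F: 789 (inert)
Total out = 2157 mol/s; y_G = 1143 / 2157 = 0.5299.

0.53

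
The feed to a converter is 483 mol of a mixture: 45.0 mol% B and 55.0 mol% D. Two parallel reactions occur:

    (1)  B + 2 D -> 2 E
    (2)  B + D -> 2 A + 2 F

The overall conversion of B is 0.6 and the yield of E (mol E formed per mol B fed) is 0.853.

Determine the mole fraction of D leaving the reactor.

Yield of E: 2ξ₁ / 217.3 = 0.853 → ξ₁ = 92.7 mol.
Conversion of B: 1ξ₁ + 1ξ₂ = 0.6 × 217.3 = 130.4 → ξ₂ = 37.71 mol.
Outlet amounts (n = n₀ + Σ ν·ξ):
  B: 217.3 − 1(92.7) − 1(37.71) = 86.94
  D: 265.6 − 2(92.7) − 1(37.71) = 42.54
  E: 0 + 2(92.7) = 185.4
  A: 0 + 2(37.71) = 75.42
  F: 0 + 2(37.71) = 75.42
Total out = 465.7 mol; y_D = 42.54 / 465.7 = 0.09134.

0.0913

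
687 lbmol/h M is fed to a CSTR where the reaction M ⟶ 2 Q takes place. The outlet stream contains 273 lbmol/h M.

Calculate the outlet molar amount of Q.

For M: n = n₀ − 1ξ → 273 = 687 − 1ξ, giving ξ = 414 lbmol/h.
Outlet amounts (n = n₀ + ν ξ):
  M: 687 − 1(414) = 273
  Q: 0 + 2(414) = 828

828 lbmol/h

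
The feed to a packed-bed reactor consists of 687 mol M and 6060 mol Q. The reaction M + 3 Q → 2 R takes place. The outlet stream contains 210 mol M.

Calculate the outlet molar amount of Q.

For M: n = n₀ − 1ξ → 210 = 687 − 1ξ, giving ξ = 477 mol.
Outlet amounts (n = n₀ + ν ξ):
  M: 687 − 1(477) = 210
  Q: 6060 − 3(477) = 4629
  R: 0 + 2(477) = 954

4630 mol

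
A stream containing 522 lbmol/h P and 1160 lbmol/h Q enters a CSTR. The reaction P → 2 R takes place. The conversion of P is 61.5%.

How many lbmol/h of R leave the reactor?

P reacted = 0.615 × 522 = 321 lbmol/h; ν_P = −1, so ξ = 321/1 = 321 lbmol/h.
Outlet amounts (n = n₀ + ν ξ):
  P: 522 − 1(321) = 201
  R: 0 + 2(321) = 642.1
  Q: 1160 (inert)

642 lbmol/h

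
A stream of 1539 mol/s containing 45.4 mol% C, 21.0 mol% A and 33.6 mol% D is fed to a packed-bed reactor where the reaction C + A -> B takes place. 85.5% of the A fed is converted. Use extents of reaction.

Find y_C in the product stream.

A reacted = 0.855 × 323.2 = 276.3 mol/s; ν_A = −1, so ξ = 276.3/1 = 276.3 mol/s.
Outlet amounts (n = n₀ + ν ξ):
  C: 698.7 − 1(276.3) = 422.4
  A: 323.2 − 1(276.3) = 46.86
  B: 0 + 1(276.3) = 276.3
  D: 517.1 (inert)
Total out = 1263 mol/s; y_C = 422.4 / 1263 = 0.3345.

0.335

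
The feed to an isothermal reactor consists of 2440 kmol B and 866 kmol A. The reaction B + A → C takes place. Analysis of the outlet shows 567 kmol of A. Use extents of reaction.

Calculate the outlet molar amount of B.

2140 kmol

For A: n = n₀ − 1ξ → 567 = 866 − 1ξ, giving ξ = 299 kmol.
Outlet amounts (n = n₀ + ν ξ):
  B: 2440 − 1(299) = 2141
  A: 866 − 1(299) = 567
  C: 0 + 1(299) = 299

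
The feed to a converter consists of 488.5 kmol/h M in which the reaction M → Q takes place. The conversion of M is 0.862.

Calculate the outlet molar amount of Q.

M reacted = 0.862 × 488.5 = 421.1 kmol/h; ν_M = −1, so ξ = 421.1/1 = 421.1 kmol/h.
Outlet amounts (n = n₀ + ν ξ):
  M: 488.5 − 1(421.1) = 67.41
  Q: 0 + 1(421.1) = 421.1

421 kmol/h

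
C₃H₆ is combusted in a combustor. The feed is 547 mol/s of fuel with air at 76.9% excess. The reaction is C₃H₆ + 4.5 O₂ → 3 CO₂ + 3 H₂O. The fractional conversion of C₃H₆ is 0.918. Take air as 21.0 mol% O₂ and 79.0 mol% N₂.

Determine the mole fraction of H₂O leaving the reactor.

0.07

Stoichiometric O₂ = 4.5 × 547 = 2462 mol/s; O₂ fed = 2462 × 1.769 = 4354 mol/s.
N₂ fed = 4354 × 79/21 = 16380 mol/s.
Fuel reacted = 0.918 × 547 → ξ = 502.1 mol/s.
Outlet (n = n₀ + ν ξ):
  C₃H₆: 547 − 1(502.1) = 44.85
  O₂: 4354 − 4.5(502.1) = 2095
  N₂: 16380 (inert)
  CO₂: 0 + 3(502.1) = 1506
  H₂O: 0 + 3(502.1) = 1506
Total out = 21530 mol/s; y_H₂O = 1506 / 21530 = 0.06996.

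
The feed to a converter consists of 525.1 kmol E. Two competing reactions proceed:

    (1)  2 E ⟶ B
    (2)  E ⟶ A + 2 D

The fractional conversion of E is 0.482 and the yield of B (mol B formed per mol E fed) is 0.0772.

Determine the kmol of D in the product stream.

Yield of B: 1ξ₁ / 525.1 = 0.0772 → ξ₁ = 40.54 kmol.
Conversion of E: 2ξ₁ + 1ξ₂ = 0.482 × 525.1 = 253.1 → ξ₂ = 172 kmol.
Outlet amounts (n = n₀ + Σ ν·ξ):
  E: 525.1 − 2(40.54) − 1(172) = 272
  B: 0 + 1(40.54) = 40.54
  A: 0 + 1(172) = 172
  D: 0 + 2(172) = 344

344 kmol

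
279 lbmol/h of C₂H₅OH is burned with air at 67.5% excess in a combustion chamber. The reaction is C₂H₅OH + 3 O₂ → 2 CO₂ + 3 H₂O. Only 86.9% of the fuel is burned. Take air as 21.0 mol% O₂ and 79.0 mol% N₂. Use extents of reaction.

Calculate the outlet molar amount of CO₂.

Stoichiometric O₂ = 3 × 279 = 837 lbmol/h; O₂ fed = 837 × 1.675 = 1402 lbmol/h.
N₂ fed = 1402 × 79/21 = 5274 lbmol/h.
Fuel reacted = 0.869 × 279 → ξ = 242.5 lbmol/h.
Outlet (n = n₀ + ν ξ):
  C₂H₅OH: 279 − 1(242.5) = 36.55
  O₂: 1402 − 3(242.5) = 674.6
  N₂: 5274 (inert)
  CO₂: 0 + 2(242.5) = 484.9
  H₂O: 0 + 3(242.5) = 727.4

485 lbmol/h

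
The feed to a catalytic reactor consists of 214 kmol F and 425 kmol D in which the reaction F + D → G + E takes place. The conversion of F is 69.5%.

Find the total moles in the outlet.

639 kmol

F reacted = 0.695 × 214 = 148.7 kmol; ν_F = −1, so ξ = 148.7/1 = 148.7 kmol.
Outlet amounts (n = n₀ + ν ξ):
  F: 214 − 1(148.7) = 65.27
  D: 425 − 1(148.7) = 276.3
  G: 0 + 1(148.7) = 148.7
  E: 0 + 1(148.7) = 148.7
Total out = 65.27 + 276.3 + 148.7 + 148.7 = 639 kmol.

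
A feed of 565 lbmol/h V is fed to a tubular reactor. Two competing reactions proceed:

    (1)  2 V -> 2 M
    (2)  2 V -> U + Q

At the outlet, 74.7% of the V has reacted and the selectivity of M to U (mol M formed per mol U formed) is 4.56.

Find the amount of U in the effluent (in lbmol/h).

Conversion of V: V consumed = 0.747 × 565 = 422.1 lbmol/h = 2ξ₁ + 2ξ₂.
Selectivity: 2ξ₁ / (1ξ₂) = 4.56 → ξ₁ = 2.28 ξ₂.
Substitute: (2·2.28 + 2) ξ₂ = 422.1 → ξ₂ = 64.34 lbmol/h, ξ₁ = 146.7 lbmol/h.
Outlet amounts (n = n₀ + Σ ν·ξ):
  V: 565 − 2(146.7) − 2(64.34) = 142.9
  M: 0 + 2(146.7) = 293.4
  U: 0 + 1(64.34) = 64.34
  Q: 0 + 1(64.34) = 64.34

64.3 lbmol/h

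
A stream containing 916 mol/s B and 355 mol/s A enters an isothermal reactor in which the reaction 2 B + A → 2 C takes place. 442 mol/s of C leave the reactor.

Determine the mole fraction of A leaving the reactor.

For C: n = n₀ + 2ξ → 442 = 0 + 2ξ, giving ξ = 221 mol/s.
Outlet amounts (n = n₀ + ν ξ):
  B: 916 − 2(221) = 474
  A: 355 − 1(221) = 134
  C: 0 + 2(221) = 442
Total out = 1050 mol/s; y_A = 134 / 1050 = 0.1276.

0.128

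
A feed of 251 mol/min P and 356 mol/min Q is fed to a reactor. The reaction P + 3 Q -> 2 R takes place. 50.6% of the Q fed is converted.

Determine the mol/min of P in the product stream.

Q reacted = 0.506 × 356 = 180.1 mol/min; ν_Q = −3, so ξ = 180.1/3 = 60.05 mol/min.
Outlet amounts (n = n₀ + ν ξ):
  P: 251 − 1(60.05) = 191
  Q: 356 − 3(60.05) = 175.9
  R: 0 + 2(60.05) = 120.1

191 mol/min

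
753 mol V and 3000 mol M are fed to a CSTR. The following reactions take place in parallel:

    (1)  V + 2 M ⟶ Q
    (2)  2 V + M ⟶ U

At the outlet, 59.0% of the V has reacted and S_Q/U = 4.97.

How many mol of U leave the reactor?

63.7 mol

Conversion of V: V consumed = 0.59 × 753 = 444.3 mol = 1ξ₁ + 2ξ₂.
Selectivity: 1ξ₁ / (1ξ₂) = 4.97 → ξ₁ = 4.97 ξ₂.
Substitute: (1·4.97 + 2) ξ₂ = 444.3 → ξ₂ = 63.74 mol, ξ₁ = 316.8 mol.
Outlet amounts (n = n₀ + Σ ν·ξ):
  V: 753 − 1(316.8) − 2(63.74) = 308.7
  M: 3000 − 2(316.8) − 1(63.74) = 2303
  Q: 0 + 1(316.8) = 316.8
  U: 0 + 1(63.74) = 63.74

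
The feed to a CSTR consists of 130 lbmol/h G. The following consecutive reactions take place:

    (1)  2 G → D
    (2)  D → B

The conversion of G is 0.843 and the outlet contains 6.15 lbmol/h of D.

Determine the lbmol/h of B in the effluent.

Conversion of G: G consumed = 2ξ₁ = 0.843 × 130 → ξ₁ = 54.8 lbmol/h.
D balance: n_D = 0 + 1ξ₁ − 1ξ₂ = 6.15 → ξ₂ = (1·54.8 − 6.15)/1 = 48.65 lbmol/h.
Outlet amounts (n = n₀ + Σ ν·ξ):
  G: 130 − 2(54.8) = 20.41
  D: 0 + 1(54.8) − 1(48.65) = 6.15
  B: 0 + 1(48.65) = 48.65

48.6 lbmol/h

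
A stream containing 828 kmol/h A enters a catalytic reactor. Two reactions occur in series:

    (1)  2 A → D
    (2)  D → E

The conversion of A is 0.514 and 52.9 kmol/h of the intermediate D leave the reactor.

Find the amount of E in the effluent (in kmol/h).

Conversion of A: A consumed = 2ξ₁ = 0.514 × 828 → ξ₁ = 212.8 kmol/h.
D balance: n_D = 0 + 1ξ₁ − 1ξ₂ = 52.9 → ξ₂ = (1·212.8 − 52.9)/1 = 159.9 kmol/h.
Outlet amounts (n = n₀ + Σ ν·ξ):
  A: 828 − 2(212.8) = 402.4
  D: 0 + 1(212.8) − 1(159.9) = 52.9
  E: 0 + 1(159.9) = 159.9

160 kmol/h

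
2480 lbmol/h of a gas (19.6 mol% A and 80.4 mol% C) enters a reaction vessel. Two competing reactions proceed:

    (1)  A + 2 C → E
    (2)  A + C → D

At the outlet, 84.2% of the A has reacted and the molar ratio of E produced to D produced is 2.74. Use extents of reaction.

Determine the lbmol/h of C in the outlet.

1280 lbmol/h

Conversion of A: A consumed = 0.842 × 486.1 = 409.3 lbmol/h = 1ξ₁ + 1ξ₂.
Selectivity: 1ξ₁ / (1ξ₂) = 2.74 → ξ₁ = 2.74 ξ₂.
Substitute: (1·2.74 + 1) ξ₂ = 409.3 → ξ₂ = 109.4 lbmol/h, ξ₁ = 299.8 lbmol/h.
Outlet amounts (n = n₀ + Σ ν·ξ):
  A: 486.1 − 1(299.8) − 1(109.4) = 76.8
  C: 1994 − 2(299.8) − 1(109.4) = 1285
  E: 0 + 1(299.8) = 299.8
  D: 0 + 1(109.4) = 109.4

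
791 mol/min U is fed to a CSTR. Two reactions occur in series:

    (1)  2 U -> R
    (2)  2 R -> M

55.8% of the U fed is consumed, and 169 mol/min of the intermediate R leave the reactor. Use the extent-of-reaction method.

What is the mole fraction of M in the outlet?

Conversion of U: U consumed = 2ξ₁ = 0.558 × 791 → ξ₁ = 220.7 mol/min.
R balance: n_R = 0 + 1ξ₁ − 2ξ₂ = 169 → ξ₂ = (1·220.7 − 169)/2 = 25.84 mol/min.
Outlet amounts (n = n₀ + Σ ν·ξ):
  U: 791 − 2(220.7) = 349.6
  R: 0 + 1(220.7) − 2(25.84) = 169
  M: 0 + 1(25.84) = 25.84
Total out = 544.5 mol/min; y_M = 25.84 / 544.5 = 0.04747.

0.0475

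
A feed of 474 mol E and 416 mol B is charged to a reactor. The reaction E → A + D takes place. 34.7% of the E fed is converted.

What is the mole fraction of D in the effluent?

E reacted = 0.347 × 474 = 164.5 mol; ν_E = −1, so ξ = 164.5/1 = 164.5 mol.
Outlet amounts (n = n₀ + ν ξ):
  E: 474 − 1(164.5) = 309.5
  A: 0 + 1(164.5) = 164.5
  D: 0 + 1(164.5) = 164.5
  B: 416 (inert)
Total out = 1054 mol; y_D = 164.5 / 1054 = 0.156.

0.156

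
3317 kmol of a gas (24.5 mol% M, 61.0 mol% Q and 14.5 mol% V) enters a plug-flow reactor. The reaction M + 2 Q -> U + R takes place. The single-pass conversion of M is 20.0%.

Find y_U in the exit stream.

M reacted = 0.2 × 812.7 = 162.5 kmol; ν_M = −1, so ξ = 162.5/1 = 162.5 kmol.
Outlet amounts (n = n₀ + ν ξ):
  M: 812.7 − 1(162.5) = 650.1
  Q: 2023 − 2(162.5) = 1698
  U: 0 + 1(162.5) = 162.5
  R: 0 + 1(162.5) = 162.5
  V: 481 (inert)
Total out = 3154 kmol; y_U = 162.5 / 3154 = 0.05152.

0.0515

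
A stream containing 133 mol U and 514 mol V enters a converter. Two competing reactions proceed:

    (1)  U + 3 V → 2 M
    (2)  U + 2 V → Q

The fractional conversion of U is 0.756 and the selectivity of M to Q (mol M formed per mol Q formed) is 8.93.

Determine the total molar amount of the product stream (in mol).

446 mol

Conversion of U: U consumed = 0.756 × 133 = 100.5 mol = 1ξ₁ + 1ξ₂.
Selectivity: 2ξ₁ / (1ξ₂) = 8.93 → ξ₁ = 4.465 ξ₂.
Substitute: (1·4.465 + 1) ξ₂ = 100.5 → ξ₂ = 18.4 mol, ξ₁ = 82.15 mol.
Outlet amounts (n = n₀ + Σ ν·ξ):
  U: 133 − 1(82.15) − 1(18.4) = 32.45
  V: 514 − 3(82.15) − 2(18.4) = 230.8
  M: 0 + 2(82.15) = 164.3
  Q: 0 + 1(18.4) = 18.4
Total out = 32.45 + 230.8 + 164.3 + 18.4 = 445.9 mol.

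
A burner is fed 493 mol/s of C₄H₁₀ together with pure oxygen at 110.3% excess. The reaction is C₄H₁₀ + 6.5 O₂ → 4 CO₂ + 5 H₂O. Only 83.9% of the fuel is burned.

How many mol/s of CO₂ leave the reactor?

1650 mol/s

Stoichiometric O₂ = 6.5 × 493 = 3204 mol/s; O₂ fed = 3204 × 2.103 = 6739 mol/s.
Fuel reacted = 0.839 × 493 → ξ = 413.6 mol/s.
Outlet (n = n₀ + ν ξ):
  C₄H₁₀: 493 − 1(413.6) = 79.37
  O₂: 6739 − 6.5(413.6) = 4050
  CO₂: 0 + 4(413.6) = 1655
  H₂O: 0 + 5(413.6) = 2068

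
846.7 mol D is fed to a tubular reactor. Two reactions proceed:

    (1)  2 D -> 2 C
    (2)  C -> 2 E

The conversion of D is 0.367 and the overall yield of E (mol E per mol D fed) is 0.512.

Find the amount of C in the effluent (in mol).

94 mol

Conversion of D: D consumed = 2ξ₁ = 0.367 × 846.7 → ξ₁ = 155.4 mol.
Yield of E: 2ξ₂ / 846.7 = 0.512 → ξ₂ = 216.8 mol.
Outlet amounts (n = n₀ + Σ ν·ξ):
  D: 846.7 − 2(155.4) = 536
  C: 0 + 2(155.4) − 1(216.8) = 93.98
  E: 0 + 2(216.8) = 433.5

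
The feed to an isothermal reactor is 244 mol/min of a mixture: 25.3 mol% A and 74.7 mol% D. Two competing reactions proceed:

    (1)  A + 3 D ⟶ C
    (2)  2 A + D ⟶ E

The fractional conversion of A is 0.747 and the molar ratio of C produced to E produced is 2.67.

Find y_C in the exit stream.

0.182

Conversion of A: A consumed = 0.747 × 61.73 = 46.11 mol/min = 1ξ₁ + 2ξ₂.
Selectivity: 1ξ₁ / (1ξ₂) = 2.67 → ξ₁ = 2.67 ξ₂.
Substitute: (1·2.67 + 2) ξ₂ = 46.11 → ξ₂ = 9.874 mol/min, ξ₁ = 26.36 mol/min.
Outlet amounts (n = n₀ + Σ ν·ξ):
  A: 61.73 − 1(26.36) − 2(9.874) = 15.62
  D: 182.3 − 3(26.36) − 1(9.874) = 93.3
  C: 0 + 1(26.36) = 26.36
  E: 0 + 1(9.874) = 9.874
Total out = 145.2 mol/min; y_C = 26.36 / 145.2 = 0.1816.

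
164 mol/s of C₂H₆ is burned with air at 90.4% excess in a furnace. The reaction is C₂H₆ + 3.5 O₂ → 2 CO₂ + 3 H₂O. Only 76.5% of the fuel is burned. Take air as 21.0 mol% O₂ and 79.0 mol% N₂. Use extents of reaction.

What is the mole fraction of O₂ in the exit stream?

0.12

Stoichiometric O₂ = 3.5 × 164 = 574 mol/s; O₂ fed = 574 × 1.904 = 1093 mol/s.
N₂ fed = 1093 × 79/21 = 4111 mol/s.
Fuel reacted = 0.765 × 164 → ξ = 125.5 mol/s.
Outlet (n = n₀ + ν ξ):
  C₂H₆: 164 − 1(125.5) = 38.54
  O₂: 1093 − 3.5(125.5) = 653.8
  N₂: 4111 (inert)
  CO₂: 0 + 2(125.5) = 250.9
  H₂O: 0 + 3(125.5) = 376.4
Total out = 5431 mol/s; y_O₂ = 653.8 / 5431 = 0.1204.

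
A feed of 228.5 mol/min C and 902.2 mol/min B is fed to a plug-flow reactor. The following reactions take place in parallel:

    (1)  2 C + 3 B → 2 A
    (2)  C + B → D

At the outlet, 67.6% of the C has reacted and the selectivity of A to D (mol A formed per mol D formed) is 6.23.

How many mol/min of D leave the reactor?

21.4 mol/min

Conversion of C: C consumed = 0.676 × 228.5 = 154.5 mol/min = 2ξ₁ + 1ξ₂.
Selectivity: 2ξ₁ / (1ξ₂) = 6.23 → ξ₁ = 3.115 ξ₂.
Substitute: (2·3.115 + 1) ξ₂ = 154.5 → ξ₂ = 21.36 mol/min, ξ₁ = 66.55 mol/min.
Outlet amounts (n = n₀ + Σ ν·ξ):
  C: 228.5 − 2(66.55) − 1(21.36) = 74.03
  B: 902.2 − 3(66.55) − 1(21.36) = 681.2
  A: 0 + 2(66.55) = 133.1
  D: 0 + 1(21.36) = 21.36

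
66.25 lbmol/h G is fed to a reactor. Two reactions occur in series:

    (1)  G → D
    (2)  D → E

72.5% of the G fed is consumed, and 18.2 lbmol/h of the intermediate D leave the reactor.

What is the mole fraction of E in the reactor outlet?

0.45

Conversion of G: G consumed = 1ξ₁ = 0.725 × 66.25 → ξ₁ = 48.03 lbmol/h.
D balance: n_D = 0 + 1ξ₁ − 1ξ₂ = 18.2 → ξ₂ = (1·48.03 − 18.2)/1 = 29.83 lbmol/h.
Outlet amounts (n = n₀ + Σ ν·ξ):
  G: 66.25 − 1(48.03) = 18.22
  D: 0 + 1(48.03) − 1(29.83) = 18.2
  E: 0 + 1(29.83) = 29.83
Total out = 66.25 lbmol/h; y_E = 29.83 / 66.25 = 0.4503.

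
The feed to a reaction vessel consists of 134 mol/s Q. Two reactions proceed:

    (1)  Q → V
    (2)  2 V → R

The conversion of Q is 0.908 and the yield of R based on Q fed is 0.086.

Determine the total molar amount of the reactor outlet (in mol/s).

122 mol/s

Conversion of Q: Q consumed = 1ξ₁ = 0.908 × 134 → ξ₁ = 121.7 mol/s.
Yield of R: 1ξ₂ / 134 = 0.086 → ξ₂ = 11.52 mol/s.
Outlet amounts (n = n₀ + Σ ν·ξ):
  Q: 134 − 1(121.7) = 12.33
  V: 0 + 1(121.7) − 2(11.52) = 98.62
  R: 0 + 1(11.52) = 11.52
Total out = 12.33 + 98.62 + 11.52 = 122.5 mol/s.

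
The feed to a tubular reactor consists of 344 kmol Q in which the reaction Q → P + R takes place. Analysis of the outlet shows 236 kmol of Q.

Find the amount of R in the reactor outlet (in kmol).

108 kmol

For Q: n = n₀ − 1ξ → 236 = 344 − 1ξ, giving ξ = 108 kmol.
Outlet amounts (n = n₀ + ν ξ):
  Q: 344 − 1(108) = 236
  P: 0 + 1(108) = 108
  R: 0 + 1(108) = 108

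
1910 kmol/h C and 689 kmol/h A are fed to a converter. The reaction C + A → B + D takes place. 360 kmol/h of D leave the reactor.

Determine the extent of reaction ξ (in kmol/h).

For D: n = n₀ + 1ξ → 360 = 0 + 1ξ, giving ξ = 360 kmol/h.
Outlet amounts (n = n₀ + ν ξ):
  C: 1910 − 1(360) = 1550
  A: 689 − 1(360) = 329
  B: 0 + 1(360) = 360
  D: 0 + 1(360) = 360

ξ = 360 kmol/h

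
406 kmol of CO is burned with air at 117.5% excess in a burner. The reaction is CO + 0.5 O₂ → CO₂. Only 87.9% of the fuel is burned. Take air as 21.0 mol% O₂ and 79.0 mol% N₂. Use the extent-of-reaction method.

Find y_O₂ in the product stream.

Stoichiometric O₂ = 0.5 × 406 = 203 kmol; O₂ fed = 203 × 2.175 = 441.5 kmol.
N₂ fed = 441.5 × 79/21 = 1661 kmol.
Fuel reacted = 0.879 × 406 → ξ = 356.9 kmol.
Outlet (n = n₀ + ν ξ):
  CO: 406 − 1(356.9) = 49.13
  O₂: 441.5 − 0.5(356.9) = 263.1
  N₂: 1661 (inert)
  CO₂: 0 + 1(356.9) = 356.9
Total out = 2330 kmol; y_O₂ = 263.1 / 2330 = 0.1129.

0.113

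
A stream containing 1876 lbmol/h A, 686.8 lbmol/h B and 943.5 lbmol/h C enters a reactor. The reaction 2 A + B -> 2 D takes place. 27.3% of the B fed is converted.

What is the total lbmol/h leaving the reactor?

B reacted = 0.273 × 686.8 = 187.5 lbmol/h; ν_B = −1, so ξ = 187.5/1 = 187.5 lbmol/h.
Outlet amounts (n = n₀ + ν ξ):
  A: 1876 − 2(187.5) = 1501
  B: 686.8 − 1(187.5) = 499.3
  D: 0 + 2(187.5) = 375
  C: 943.5 (inert)
Total out = 1501 + 499.3 + 375 + 943.5 = 3319 lbmol/h.

3320 lbmol/h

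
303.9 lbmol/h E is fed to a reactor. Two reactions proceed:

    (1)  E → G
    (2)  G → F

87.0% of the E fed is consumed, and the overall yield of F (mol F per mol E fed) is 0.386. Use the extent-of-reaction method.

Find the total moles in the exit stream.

304 lbmol/h

Conversion of E: E consumed = 1ξ₁ = 0.87 × 303.9 → ξ₁ = 264.4 lbmol/h.
Yield of F: 1ξ₂ / 303.9 = 0.386 → ξ₂ = 117.3 lbmol/h.
Outlet amounts (n = n₀ + Σ ν·ξ):
  E: 303.9 − 1(264.4) = 39.51
  G: 0 + 1(264.4) − 1(117.3) = 147.1
  F: 0 + 1(117.3) = 117.3
Total out = 39.51 + 147.1 + 117.3 = 303.9 lbmol/h.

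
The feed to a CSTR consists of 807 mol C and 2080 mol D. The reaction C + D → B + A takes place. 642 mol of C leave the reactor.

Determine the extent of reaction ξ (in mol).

ξ = 165 mol

For C: n = n₀ − 1ξ → 642 = 807 − 1ξ, giving ξ = 165 mol.
Outlet amounts (n = n₀ + ν ξ):
  C: 807 − 1(165) = 642
  D: 2080 − 1(165) = 1915
  B: 0 + 1(165) = 165
  A: 0 + 1(165) = 165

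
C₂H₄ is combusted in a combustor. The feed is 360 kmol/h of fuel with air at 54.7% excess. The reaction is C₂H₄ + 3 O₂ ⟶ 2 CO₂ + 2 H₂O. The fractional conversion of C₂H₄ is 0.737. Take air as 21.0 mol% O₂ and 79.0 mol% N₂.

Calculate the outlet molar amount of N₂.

6290 kmol/h

Stoichiometric O₂ = 3 × 360 = 1080 kmol/h; O₂ fed = 1080 × 1.547 = 1671 kmol/h.
N₂ fed = 1671 × 79/21 = 6285 kmol/h.
Fuel reacted = 0.737 × 360 → ξ = 265.3 kmol/h.
Outlet (n = n₀ + ν ξ):
  C₂H₄: 360 − 1(265.3) = 94.68
  O₂: 1671 − 3(265.3) = 874.8
  N₂: 6285 (inert)
  CO₂: 0 + 2(265.3) = 530.6
  H₂O: 0 + 2(265.3) = 530.6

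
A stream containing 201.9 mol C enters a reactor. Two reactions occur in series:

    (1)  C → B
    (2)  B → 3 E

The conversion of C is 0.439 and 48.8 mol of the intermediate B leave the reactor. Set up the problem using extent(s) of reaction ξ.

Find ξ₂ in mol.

Conversion of C: C consumed = 1ξ₁ = 0.439 × 201.9 → ξ₁ = 88.63 mol.
B balance: n_B = 0 + 1ξ₁ − 1ξ₂ = 48.8 → ξ₂ = (1·88.63 − 48.8)/1 = 39.83 mol.
Outlet amounts (n = n₀ + Σ ν·ξ):
  C: 201.9 − 1(88.63) = 113.3
  B: 0 + 1(88.63) − 1(39.83) = 48.8
  E: 0 + 3(39.83) = 119.5

ξ₂ = 39.8 mol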